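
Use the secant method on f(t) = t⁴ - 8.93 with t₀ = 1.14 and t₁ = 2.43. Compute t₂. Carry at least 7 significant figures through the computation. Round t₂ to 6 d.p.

f(t_0) = -7.241040, f(t_1) = 25.937844
t_2 = 2.430000 - (25.937844)·(2.430000 - 1.140000)/(25.937844 - (-7.241040)) = 1.421533; f(t_2) = -4.846548

1.421533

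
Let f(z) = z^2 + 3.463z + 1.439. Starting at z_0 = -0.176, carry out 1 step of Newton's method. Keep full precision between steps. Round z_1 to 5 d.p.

f'(z) = 2z + 3.463
z_0 = -0.176000: f = 0.860488, f' = 3.111000 → z_1 = -0.176000 - (0.860488)/(3.111000) = -0.452595

-0.45260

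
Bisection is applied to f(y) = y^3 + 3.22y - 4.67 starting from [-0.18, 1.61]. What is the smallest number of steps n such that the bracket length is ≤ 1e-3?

Initial width b − a = 1.61 − -0.18 = 1.790000.
After n steps the width is (b−a)/2^n; need (b−a)/2^n ≤ 1e-3.
So n ≥ log₂(1.790000/1e-3) = log₂(1790.0000) ≈ 10.8057.
Hence n = 11.

11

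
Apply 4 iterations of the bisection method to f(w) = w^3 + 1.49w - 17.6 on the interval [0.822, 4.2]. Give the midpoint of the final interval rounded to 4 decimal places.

2.4054

f(0.822000) = -15.819808, f(4.200000) = 62.746000 (opposite signs)
step 1: m = 2.511000, f(m) = 1.973549 > 0 → root in [0.822000, 2.511000]
step 2: m = 1.666500, f(m) = -10.488674 < 0 → root in [1.666500, 2.511000]
step 3: m = 2.088750, f(m) = -5.374804 < 0 → root in [2.088750, 2.511000]
step 4: m = 2.299875, f(m) = -2.008170 < 0 → root in [2.299875, 2.511000]
Midpoint of [2.299875, 2.511000] = 2.405438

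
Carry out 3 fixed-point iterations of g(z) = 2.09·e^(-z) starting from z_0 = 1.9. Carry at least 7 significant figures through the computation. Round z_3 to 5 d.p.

0.45305

z_1 = g(1.900000) = 0.312598
z_2 = g(0.312598) = 1.528926
z_3 = g(1.528926) = 0.453046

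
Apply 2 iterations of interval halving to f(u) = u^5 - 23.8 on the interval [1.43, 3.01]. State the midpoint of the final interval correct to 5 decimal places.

f(1.430000) = -17.820289, f(3.010000) = 223.277090 (opposite signs)
step 1: m = 2.220000, f(m) = 30.121861 > 0 → root in [1.430000, 2.220000]
step 2: m = 1.825000, f(m) = -3.555160 < 0 → root in [1.825000, 2.220000]
Midpoint of [1.825000, 2.220000] = 2.022500

2.02250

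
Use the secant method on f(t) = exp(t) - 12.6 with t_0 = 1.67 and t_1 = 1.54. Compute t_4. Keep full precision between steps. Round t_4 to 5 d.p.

2.44889

f(t_0) = -7.287832, f(t_1) = -7.935410
t_2 = 1.540000 - (-7.935410)·(1.540000 - 1.670000)/(-7.935410 - (-7.287832)) = 3.133019; f(t_2) = 10.343139
t_3 = 3.133019 - (10.343139)·(3.133019 - 1.540000)/(10.343139 - (-7.935410)) = 2.231590; f(t_3) = -3.285337
t_4 = 2.231590 - (-3.285337)·(2.231590 - 3.133019)/(-3.285337 - (10.343139)) = 2.448892; f(t_4) = -1.024485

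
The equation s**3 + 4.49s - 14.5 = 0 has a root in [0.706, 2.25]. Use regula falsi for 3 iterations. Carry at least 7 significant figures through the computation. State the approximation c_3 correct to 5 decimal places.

1.83659

False-position update: c = (a·f(b) − b·f(a))/(f(b) − f(a)); replace the endpoint whose sign matches f(c).
f(0.706000) = -10.978164, f(2.250000) = 6.993125
step 1: c = 1.649187, f(c) = -2.609663 < 0 → new bracket [1.649187, 2.250000]
step 2: c = 1.812464, f(c) = -0.408039 < 0 → new bracket [1.812464, 2.250000]
step 3: c = 1.836587, f(c) = -0.058828 < 0 → new bracket [1.836587, 2.250000]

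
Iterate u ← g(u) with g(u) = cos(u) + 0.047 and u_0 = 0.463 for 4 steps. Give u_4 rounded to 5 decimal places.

0.70560

u_1 = g(0.463000) = 0.941717
u_2 = g(0.941717) = 0.635401
u_3 = g(0.635401) = 0.851834
u_4 = g(0.851834) = 0.705604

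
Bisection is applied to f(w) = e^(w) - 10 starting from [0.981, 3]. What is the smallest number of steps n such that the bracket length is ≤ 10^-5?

Initial width b − a = 3 − 0.981 = 2.019000.
After n steps the width is (b−a)/2^n; need (b−a)/2^n ≤ 10^-5.
So n ≥ log₂(2.019000/10^-5) = log₂(201900.0000) ≈ 17.6233.
Hence n = 18.

18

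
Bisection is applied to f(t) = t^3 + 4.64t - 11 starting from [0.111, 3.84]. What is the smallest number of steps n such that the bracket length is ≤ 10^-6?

22

Initial width b − a = 3.84 − 0.111 = 3.729000.
After n steps the width is (b−a)/2^n; need (b−a)/2^n ≤ 10^-6.
So n ≥ log₂(3.729000/10^-6) = log₂(3729000.0000) ≈ 21.8304.
Hence n = 22.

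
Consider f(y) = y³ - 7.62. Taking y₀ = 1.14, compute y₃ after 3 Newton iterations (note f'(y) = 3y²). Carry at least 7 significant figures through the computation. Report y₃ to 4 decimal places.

1.9835

y_0 = 1.140000: f = -6.138456, f' = 3.898800 → y_1 = 1.140000 - (-6.138456)/(3.898800) = 2.714448
y_1 = 2.714448: f = 12.380661, f' = 22.104676 → y_2 = 2.714448 - (12.380661)/(22.104676) = 2.154355
y_2 = 2.154355: f = 2.378892, f' = 13.923738 → y_3 = 2.154355 - (2.378892)/(13.923738) = 1.983504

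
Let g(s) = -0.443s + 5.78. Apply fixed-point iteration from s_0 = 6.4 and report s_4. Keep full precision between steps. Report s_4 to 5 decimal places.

s_1 = g(6.400000) = 2.944800
s_2 = g(2.944800) = 4.475454
s_3 = g(4.475454) = 3.797374
s_4 = g(3.797374) = 4.097763

4.09776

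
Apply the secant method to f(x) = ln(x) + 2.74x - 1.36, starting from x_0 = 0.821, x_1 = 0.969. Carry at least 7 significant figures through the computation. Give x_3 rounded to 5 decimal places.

f(x_0) = 0.692308, f(x_1) = 1.263569
x_2 = 0.969000 - (1.263569)·(0.969000 - 0.821000)/(1.263569 - (0.692308)) = 0.641640; f(x_2) = -0.045635
x_3 = 0.641640 - (-0.045635)·(0.641640 - 0.969000)/(-0.045635 - (1.263569)) = 0.653051; f(x_3) = 0.003258

0.65305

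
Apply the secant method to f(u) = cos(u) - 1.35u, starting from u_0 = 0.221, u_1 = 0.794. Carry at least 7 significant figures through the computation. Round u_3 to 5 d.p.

0.60738

f(u_0) = 0.677329, f(u_1) = -0.370902
u_2 = 0.794000 - (-0.370902)·(0.794000 - 0.221000)/(-0.370902 - (0.677329)) = 0.591252; f(u_2) = 0.032053
u_3 = 0.591252 - (0.032053)·(0.591252 - 0.794000)/(0.032053 - (-0.370902)) = 0.607380; f(u_3) = 0.001184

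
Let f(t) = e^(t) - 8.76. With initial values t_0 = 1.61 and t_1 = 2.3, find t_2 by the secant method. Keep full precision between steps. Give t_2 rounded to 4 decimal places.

f(t_0) = -3.757189, f(t_1) = 1.214182
t_2 = 2.300000 - (1.214182)·(2.300000 - 1.610000)/(1.214182 - (-3.757189)) = 2.131478; f(t_2) = -0.332688

2.1315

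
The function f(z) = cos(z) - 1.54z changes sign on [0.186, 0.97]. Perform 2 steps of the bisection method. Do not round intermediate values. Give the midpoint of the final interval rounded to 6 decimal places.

f(0.186000) = 0.696312, f(0.970000) = -0.928500 (opposite signs)
step 1: m = 0.578000, f(m) = -0.052563 < 0 → root in [0.186000, 0.578000]
step 2: m = 0.382000, f(m) = 0.339641 > 0 → root in [0.382000, 0.578000]
Midpoint of [0.382000, 0.578000] = 0.480000

0.480000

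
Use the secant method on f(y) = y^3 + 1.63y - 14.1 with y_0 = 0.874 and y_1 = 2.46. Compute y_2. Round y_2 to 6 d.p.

2.007286

f(y_0) = -12.007752, f(y_1) = 4.796736
y_2 = 2.460000 - (4.796736)·(2.460000 - 0.874000)/(4.796736 - (-12.007752)) = 2.007286; f(y_2) = -2.740370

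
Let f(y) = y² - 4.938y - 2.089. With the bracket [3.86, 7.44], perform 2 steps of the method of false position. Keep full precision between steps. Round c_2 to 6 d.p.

5.189869

f(3.860000) = -6.250080, f(7.440000) = 16.525880
step 1: c = 4.842408, f(c) = -2.551895 < 0 → new bracket [4.842408, 7.440000]
step 2: c = 5.189869, f(c) = -0.781833 < 0 → new bracket [5.189869, 7.440000]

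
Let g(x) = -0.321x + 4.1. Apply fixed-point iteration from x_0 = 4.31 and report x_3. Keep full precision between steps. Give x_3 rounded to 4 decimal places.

x_1 = g(4.310000) = 2.716490
x_2 = g(2.716490) = 3.228007
x_3 = g(3.228007) = 3.063810

3.0638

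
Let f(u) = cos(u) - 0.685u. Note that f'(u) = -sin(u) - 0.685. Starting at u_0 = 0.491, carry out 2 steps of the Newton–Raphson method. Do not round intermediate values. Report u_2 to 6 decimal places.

0.904162

u_0 = 0.491000: f = 0.545527, f' = -1.156508 → u_1 = 0.491000 - (0.545527)/(-1.156508) = 0.962702
u_1 = 0.962702: f = -0.088146, f' = -1.505738 → u_2 = 0.962702 - (-0.088146)/(-1.505738) = 0.904162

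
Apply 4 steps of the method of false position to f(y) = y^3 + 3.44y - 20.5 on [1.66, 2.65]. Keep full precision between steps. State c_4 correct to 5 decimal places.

2.32153

f(1.660000) = -10.215304, f(2.650000) = 7.225625
step 1: c = 2.239852, f(c) = -1.557720 < 0 → new bracket [2.239852, 2.650000]
step 2: c = 2.312591, f(c) = -0.176769 < 0 → new bracket [2.312591, 2.650000]
step 3: c = 2.320648, f(c) = -0.019327 < 0 → new bracket [2.320648, 2.650000]
step 4: c = 2.321527, f(c) = -0.002105 < 0 → new bracket [2.321527, 2.650000]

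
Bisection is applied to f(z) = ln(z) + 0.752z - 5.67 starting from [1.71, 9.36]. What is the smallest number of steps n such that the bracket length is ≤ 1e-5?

20

Initial width b − a = 9.36 − 1.71 = 7.650000.
After n steps the width is (b−a)/2^n; need (b−a)/2^n ≤ 1e-5.
So n ≥ log₂(7.650000/1e-5) = log₂(765000.0000) ≈ 19.5451.
Hence n = 20.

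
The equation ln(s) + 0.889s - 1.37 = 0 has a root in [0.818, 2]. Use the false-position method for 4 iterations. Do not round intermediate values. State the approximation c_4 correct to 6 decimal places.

f(0.818000) = -0.843691, f(2.000000) = 1.101147
step 1: c = 1.330764, f(c) = 0.098802 > 0 → new bracket [0.818000, 1.330764]
step 2: c = 1.277010, f(c) = 0.009784 > 0 → new bracket [0.818000, 1.277010]
step 3: c = 1.271748, f(c) = 0.000977 > 0 → new bracket [0.818000, 1.271748]
step 4: c = 1.271224, f(c) = 0.000098 > 0 → new bracket [0.818000, 1.271224]

1.271224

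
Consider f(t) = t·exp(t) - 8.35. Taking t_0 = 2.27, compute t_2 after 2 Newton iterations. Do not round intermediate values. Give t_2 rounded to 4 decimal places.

Newton update: t ← t − f(t)/f'(t).
f'(t) = (t + 1)·exp(t)
t_0 = 2.270000: f = 13.622240, f' = 31.651641 → t_1 = 2.270000 - (13.622240)/(31.651641) = 1.839620
t_1 = 1.839620: f = 3.228833, f' = 17.872978 → t_2 = 1.839620 - (3.228833)/(17.872978) = 1.658965

1.6590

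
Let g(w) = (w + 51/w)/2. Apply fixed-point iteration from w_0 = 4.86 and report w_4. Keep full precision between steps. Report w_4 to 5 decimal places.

7.14143

w_1 = g(4.860000) = 7.676914
w_2 = g(7.676914) = 7.160104
w_3 = g(7.160104) = 7.141453
w_4 = g(7.141453) = 7.141428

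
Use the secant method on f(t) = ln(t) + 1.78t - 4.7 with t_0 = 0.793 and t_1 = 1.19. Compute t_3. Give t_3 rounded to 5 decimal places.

2.18805

Secant update: t_(k+1) = t_k − f(t_k)·(t_k − t_(k-1))/(f(t_k) − f(t_(k-1))).
f(t_0) = -3.520392, f(t_1) = -2.407847
t_2 = 1.190000 - (-2.407847)·(1.190000 - 0.793000)/(-2.407847 - (-3.520392)) = 2.049215; f(t_2) = -0.334942
t_3 = 2.049215 - (-0.334942)·(2.049215 - 1.190000)/(-0.334942 - (-2.407847)) = 2.188047; f(t_3) = -0.022267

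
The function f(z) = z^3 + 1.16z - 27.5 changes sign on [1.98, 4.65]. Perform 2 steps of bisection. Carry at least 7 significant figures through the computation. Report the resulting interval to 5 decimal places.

[2.64750, 3.31500]

f(1.980000) = -17.440808, f(4.650000) = 78.438625 (opposite signs)
step 1: m = 3.315000, f(m) = 12.774681 > 0 → root in [1.980000, 3.315000]
step 2: m = 2.647500, f(m) = -5.871894 < 0 → root in [2.647500, 3.315000]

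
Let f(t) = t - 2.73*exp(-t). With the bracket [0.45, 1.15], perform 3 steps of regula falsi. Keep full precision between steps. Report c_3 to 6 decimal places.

1.002584

f(0.450000) = -1.290725, f(1.150000) = 0.285582
step 1: c = 1.023180, f(c) = 0.041881 > 0 → new bracket [0.450000, 1.023180]
step 2: c = 1.005166, f(c) = 0.006030 > 0 → new bracket [0.450000, 1.005166]
step 3: c = 1.002584, f(c) = 0.000866 > 0 → new bracket [0.450000, 1.002584]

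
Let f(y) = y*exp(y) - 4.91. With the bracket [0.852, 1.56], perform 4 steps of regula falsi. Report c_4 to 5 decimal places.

1.31601

f(0.852000) = -2.912630, f(1.560000) = 2.513761
step 1: c = 1.232021, f(c) = -0.686447 < 0 → new bracket [1.232021, 1.560000]
step 2: c = 1.302373, f(c) = -0.119856 < 0 → new bracket [1.302373, 1.560000]
step 3: c = 1.314097, f(c) = -0.019731 < 0 → new bracket [1.314097, 1.560000]
step 4: c = 1.316012, f(c) = -0.003216 < 0 → new bracket [1.316012, 1.560000]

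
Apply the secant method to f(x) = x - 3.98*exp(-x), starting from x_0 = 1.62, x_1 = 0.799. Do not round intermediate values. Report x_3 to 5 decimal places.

1.20452

Secant update: x_(k+1) = x_k − f(x_k)·(x_k − x_(k-1))/(f(x_k) − f(x_(k-1))).
f(x_0) = 0.832363, f(x_1) = -0.991119
x_2 = 0.799000 - (-0.991119)·(0.799000 - 1.620000)/(-0.991119 - (0.832363)) = 1.245239; f(x_2) = 0.099508
x_3 = 1.245239 - (0.099508)·(1.245239 - 0.799000)/(0.099508 - (-0.991119)) = 1.204524; f(x_3) = 0.011183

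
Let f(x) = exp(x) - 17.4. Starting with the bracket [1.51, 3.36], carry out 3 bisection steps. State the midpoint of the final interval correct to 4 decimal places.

f(1.510000) = -12.873269, f(3.360000) = 11.389191 (opposite signs)
step 1: m = 2.435000, f(m) = -5.984181 < 0 → root in [2.435000, 3.360000]
step 2: m = 2.897500, f(m) = 0.728767 > 0 → root in [2.435000, 2.897500]
step 3: m = 2.666250, f(m) = -3.014079 < 0 → root in [2.666250, 2.897500]
Midpoint of [2.666250, 2.897500] = 2.781875

2.7819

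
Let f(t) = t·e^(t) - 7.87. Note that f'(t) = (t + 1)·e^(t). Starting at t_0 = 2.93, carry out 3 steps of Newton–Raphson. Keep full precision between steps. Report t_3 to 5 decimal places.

t_0 = 2.930000: f = 47.001957, f' = 73.599588 → t_1 = 2.930000 - (47.001957)/(73.599588) = 2.291383
t_1 = 2.291383: f = 14.788575, f' = 32.547178 → t_2 = 2.291383 - (14.788575)/(32.547178) = 1.837009
t_2 = 1.837009: f = 3.662259, f' = 17.809995 → t_3 = 1.837009 - (3.662259)/(17.809995) = 1.631380

1.63138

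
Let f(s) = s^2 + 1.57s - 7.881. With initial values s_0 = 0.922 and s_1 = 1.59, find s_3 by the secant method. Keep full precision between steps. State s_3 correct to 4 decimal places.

Secant update: s_(k+1) = s_k − f(s_k)·(s_k − s_(k-1))/(f(s_k) − f(s_(k-1))).
f(s_0) = -5.583376, f(s_1) = -2.856600
s_2 = 1.590000 - (-2.856600)·(1.590000 - 0.922000)/(-2.856600 - (-5.583376)) = 2.289804; f(s_2) = 0.957195
s_3 = 2.289804 - (0.957195)·(2.289804 - 1.590000)/(0.957195 - (-2.856600)) = 2.114166; f(s_3) = -0.092064

2.1142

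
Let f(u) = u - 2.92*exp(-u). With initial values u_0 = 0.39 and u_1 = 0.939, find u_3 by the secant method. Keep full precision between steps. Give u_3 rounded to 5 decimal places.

1.03569

f(u_0) = -1.587006, f(u_1) = -0.202774
u_2 = 0.939000 - (-0.202774)·(0.939000 - 0.390000)/(-0.202774 - (-1.587006)) = 1.019422; f(u_2) = -0.034123
u_3 = 1.019422 - (-0.034123)·(1.019422 - 0.939000)/(-0.034123 - (-0.202774)) = 1.035694; f(u_3) = -0.000847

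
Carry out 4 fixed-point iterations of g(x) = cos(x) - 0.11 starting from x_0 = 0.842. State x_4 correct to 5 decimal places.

x_1 = g(0.842000) = 0.555972
x_2 = g(0.555972) = 0.739388
x_3 = g(0.739388) = 0.628881
x_4 = g(0.628881) = 0.698686

0.69869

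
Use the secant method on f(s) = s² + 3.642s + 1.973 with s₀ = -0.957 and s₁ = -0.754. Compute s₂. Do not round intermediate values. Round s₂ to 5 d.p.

f(s_0) = -0.596545, f(s_1) = -0.204552
s_2 = -0.754000 - (-0.204552)·(-0.754000 - -0.957000)/(-0.204552 - (-0.596545)) = -0.648069; f(s_2) = 0.032725

-0.64807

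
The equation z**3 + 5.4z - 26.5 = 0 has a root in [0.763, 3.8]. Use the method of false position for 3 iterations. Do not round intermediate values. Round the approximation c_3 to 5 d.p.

2.29298

f(0.763000) = -21.935605, f(3.800000) = 48.892000
step 1: c = 1.703572, f(c) = -12.356683 < 0 → new bracket [1.703572, 3.800000]
step 2: c = 2.126518, f(c) = -5.400524 < 0 → new bracket [2.126518, 3.800000]
step 3: c = 2.292981, f(c) = -2.061964 < 0 → new bracket [2.292981, 3.800000]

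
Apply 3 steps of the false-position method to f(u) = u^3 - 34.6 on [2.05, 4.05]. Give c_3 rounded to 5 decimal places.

f(2.050000) = -25.984875, f(4.050000) = 31.830125
step 1: c = 2.948897, f(c) = -8.956402 < 0 → new bracket [2.948897, 4.050000]
step 2: c = 3.190691, f(c) = -2.117146 < 0 → new bracket [3.190691, 4.050000]
step 3: c = 3.244282, f(c) = -0.452737 < 0 → new bracket [3.244282, 4.050000]

3.24428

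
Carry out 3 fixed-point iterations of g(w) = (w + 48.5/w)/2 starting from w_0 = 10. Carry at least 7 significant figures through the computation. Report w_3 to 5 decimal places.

w_1 = g(10.000000) = 7.425000
w_2 = g(7.425000) = 6.978493
w_3 = g(6.978493) = 6.964209

6.96421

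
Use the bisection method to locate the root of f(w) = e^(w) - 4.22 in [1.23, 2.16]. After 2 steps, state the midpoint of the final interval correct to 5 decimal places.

1.34625

f(1.230000) = -0.798770, f(2.160000) = 4.451138 (opposite signs)
step 1: m = 1.695000, f(m) = 1.226646 > 0 → root in [1.230000, 1.695000]
step 2: m = 1.462500, f(m) = 0.096738 > 0 → root in [1.230000, 1.462500]
Midpoint of [1.230000, 1.462500] = 1.346250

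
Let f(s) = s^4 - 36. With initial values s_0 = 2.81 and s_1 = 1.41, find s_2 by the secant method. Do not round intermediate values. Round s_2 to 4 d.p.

f(s_0) = 26.348395, f(s_1) = -32.047458
s_2 = 1.410000 - (-32.047458)·(1.410000 - 2.810000)/(-32.047458 - (26.348395)) = 2.178316; f(s_2) = -13.484419

2.1783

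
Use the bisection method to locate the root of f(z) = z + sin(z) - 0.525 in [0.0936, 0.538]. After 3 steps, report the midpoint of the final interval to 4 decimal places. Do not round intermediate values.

f(0.093600) = -0.337937, f(0.538000) = 0.525420 (opposite signs)
step 1: m = 0.315800, f(m) = 0.101377 > 0 → root in [0.093600, 0.315800]
step 2: m = 0.204700, f(m) = -0.117027 < 0 → root in [0.204700, 0.315800]
step 3: m = 0.260250, f(m) = -0.007428 < 0 → root in [0.260250, 0.315800]
Midpoint of [0.260250, 0.315800] = 0.288025

0.2880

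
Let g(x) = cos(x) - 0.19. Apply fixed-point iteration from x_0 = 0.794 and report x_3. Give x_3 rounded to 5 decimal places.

0.58615

x_1 = g(0.794000) = 0.510998
x_2 = g(0.510998) = 0.682257
x_3 = g(0.682257) = 0.586152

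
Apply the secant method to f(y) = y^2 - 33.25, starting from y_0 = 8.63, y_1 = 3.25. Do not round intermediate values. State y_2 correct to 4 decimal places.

5.1597

f(y_0) = 41.226900, f(y_1) = -22.687500
y_2 = 3.250000 - (-22.687500)·(3.250000 - 8.630000)/(-22.687500 - (41.226900)) = 5.159722; f(y_2) = -6.627267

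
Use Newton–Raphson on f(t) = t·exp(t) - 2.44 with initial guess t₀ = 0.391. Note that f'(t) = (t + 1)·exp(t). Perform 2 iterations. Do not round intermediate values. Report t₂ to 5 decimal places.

Newton update: t ← t − f(t)/f'(t).
t_0 = 0.391000: f = -1.861923, f' = 2.056536 → t_1 = 0.391000 - (-1.861923)/(2.056536) = 1.296368
t_1 = 1.296368: f = 2.299518, f' = 8.395514 → t_2 = 1.296368 - (2.299518)/(8.395514) = 1.022470

1.02247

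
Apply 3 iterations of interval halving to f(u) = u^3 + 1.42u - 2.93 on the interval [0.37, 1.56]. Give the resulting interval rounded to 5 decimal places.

[0.96500, 1.11375]

f(0.370000) = -2.353947, f(1.560000) = 3.081616 (opposite signs)
step 1: m = 0.965000, f(m) = -0.661068 < 0 → root in [0.965000, 1.560000]
step 2: m = 1.262500, f(m) = 0.875057 > 0 → root in [0.965000, 1.262500]
step 3: m = 1.113750, f(m) = 0.033064 > 0 → root in [0.965000, 1.113750]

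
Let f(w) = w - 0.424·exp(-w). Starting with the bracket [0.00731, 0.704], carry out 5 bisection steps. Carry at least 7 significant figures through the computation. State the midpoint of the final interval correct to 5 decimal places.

0.30123

f(0.007310) = -0.413602, f(0.704000) = 0.494288 (opposite signs)
step 1: m = 0.355655, f(m) = 0.058552 > 0 → root in [0.007310, 0.355655]
step 2: m = 0.181482, f(m) = -0.172147 < 0 → root in [0.181482, 0.355655]
step 3: m = 0.268569, f(m) = -0.055568 < 0 → root in [0.268569, 0.355655]
step 4: m = 0.312112, f(m) = 0.001786 > 0 → root in [0.268569, 0.312112]
step 5: m = 0.290340, f(m) = -0.026815 < 0 → root in [0.290340, 0.312112]
Midpoint of [0.290340, 0.312112] = 0.301226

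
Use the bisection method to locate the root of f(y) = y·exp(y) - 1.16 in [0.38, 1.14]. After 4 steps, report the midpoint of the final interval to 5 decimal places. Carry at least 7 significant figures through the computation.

0.64125

f(0.380000) = -0.604332, f(1.140000) = 2.404516 (opposite signs)
step 1: m = 0.760000, f(m) = 0.465090 > 0 → root in [0.380000, 0.760000]
step 2: m = 0.570000, f(m) = -0.152088 < 0 → root in [0.570000, 0.760000]
step 3: m = 0.665000, f(m) = 0.133086 > 0 → root in [0.570000, 0.665000]
step 4: m = 0.617500, f(m) = -0.014978 < 0 → root in [0.617500, 0.665000]
Midpoint of [0.617500, 0.665000] = 0.641250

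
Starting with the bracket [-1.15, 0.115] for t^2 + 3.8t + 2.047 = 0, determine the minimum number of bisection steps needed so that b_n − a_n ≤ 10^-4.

14

Initial width b − a = 0.115 − -1.15 = 1.265000.
After n steps the width is (b−a)/2^n; need (b−a)/2^n ≤ 10^-4.
So n ≥ log₂(1.265000/10^-4) = log₂(12650.0000) ≈ 13.6268.
Hence n = 14.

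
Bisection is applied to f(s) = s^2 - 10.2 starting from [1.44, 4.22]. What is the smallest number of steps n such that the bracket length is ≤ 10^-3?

12

Initial width b − a = 4.22 − 1.44 = 2.780000.
After n steps the width is (b−a)/2^n; need (b−a)/2^n ≤ 10^-3.
So n ≥ log₂(2.780000/10^-3) = log₂(2780.0000) ≈ 11.4409.
Hence n = 12.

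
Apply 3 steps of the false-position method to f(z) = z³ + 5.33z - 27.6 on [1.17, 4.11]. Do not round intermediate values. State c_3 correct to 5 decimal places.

False-position update: c = (a·f(b) − b·f(a))/(f(b) − f(a)); replace the endpoint whose sign matches f(c).
f(1.170000) = -19.762287, f(4.110000) = 63.732831
step 1: c = 1.865863, f(c) = -11.159059 < 0 → new bracket [1.865863, 4.110000]
step 2: c = 2.200244, f(c) = -5.221156 < 0 → new bracket [2.200244, 4.110000]
step 3: c = 2.344850, f(c) = -2.209218 < 0 → new bracket [2.344850, 4.110000]

2.34485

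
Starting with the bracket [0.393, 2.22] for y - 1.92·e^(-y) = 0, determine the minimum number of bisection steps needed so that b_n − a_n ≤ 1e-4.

15

Initial width b − a = 2.22 − 0.393 = 1.827000.
After n steps the width is (b−a)/2^n; need (b−a)/2^n ≤ 1e-4.
So n ≥ log₂(1.827000/1e-4) = log₂(18270.0000) ≈ 14.1572.
Hence n = 15.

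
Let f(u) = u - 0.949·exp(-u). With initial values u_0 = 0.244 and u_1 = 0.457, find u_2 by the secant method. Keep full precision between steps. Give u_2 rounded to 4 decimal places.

Secant update: u_(k+1) = u_k − f(u_k)·(u_k − u_(k-1))/(f(u_k) − f(u_(k-1))).
f(u_0) = -0.499530, f(u_1) = -0.143888
u_2 = 0.457000 - (-0.143888)·(0.457000 - 0.244000)/(-0.143888 - (-0.499530)) = 0.543177; f(u_2) = -0.008097

0.5432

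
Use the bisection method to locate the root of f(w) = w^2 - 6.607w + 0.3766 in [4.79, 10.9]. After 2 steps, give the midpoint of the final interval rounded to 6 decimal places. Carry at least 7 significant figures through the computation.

f(4.790000) = -8.326830, f(10.900000) = 47.170300 (opposite signs)
step 1: m = 7.845000, f(m) = 10.088710 > 0 → root in [4.790000, 7.845000]
step 2: m = 6.317500, f(m) = -1.452316 < 0 → root in [6.317500, 7.845000]
Midpoint of [6.317500, 7.845000] = 7.081250

7.081250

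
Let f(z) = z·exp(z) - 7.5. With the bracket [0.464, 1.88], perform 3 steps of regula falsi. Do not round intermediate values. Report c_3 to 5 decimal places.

1.55434

False-position update: c = (a·f(b) − b·f(a))/(f(b) − f(a)); replace the endpoint whose sign matches f(c).
f(0.464000) = -6.762044, f(1.880000) = 4.820589
step 1: c = 1.290673, f(c) = -2.808101 < 0 → new bracket [1.290673, 1.880000]
step 2: c = 1.507603, f(c) = -0.691826 < 0 → new bracket [1.507603, 1.880000]
step 3: c = 1.554340, f(c) = -0.144921 < 0 → new bracket [1.554340, 1.880000]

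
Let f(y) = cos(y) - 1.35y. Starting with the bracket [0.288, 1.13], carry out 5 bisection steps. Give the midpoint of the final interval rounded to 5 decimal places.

0.61691

f(0.288000) = 0.570014, f(1.130000) = -1.098840 (opposite signs)
step 1: m = 0.709000, f(m) = -0.198137 < 0 → root in [0.288000, 0.709000]
step 2: m = 0.498500, f(m) = 0.205326 > 0 → root in [0.498500, 0.709000]
step 3: m = 0.603750, f(m) = 0.008150 > 0 → root in [0.603750, 0.709000]
step 4: m = 0.656375, f(m) = -0.093897 < 0 → root in [0.603750, 0.656375]
step 5: m = 0.630062, f(m) = -0.042594 < 0 → root in [0.603750, 0.630062]
Midpoint of [0.603750, 0.630062] = 0.616906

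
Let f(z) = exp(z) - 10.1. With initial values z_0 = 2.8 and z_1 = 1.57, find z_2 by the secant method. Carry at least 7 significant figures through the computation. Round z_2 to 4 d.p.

Secant update: z_(k+1) = z_k − f(z_k)·(z_k − z_(k-1))/(f(z_k) − f(z_(k-1))).
f(z_0) = 6.344647, f(z_1) = -5.293352
z_2 = 1.570000 - (-5.293352)·(1.570000 - 2.800000)/(-5.293352 - (6.344647)) = 2.129445; f(z_2) = -1.689800

2.1294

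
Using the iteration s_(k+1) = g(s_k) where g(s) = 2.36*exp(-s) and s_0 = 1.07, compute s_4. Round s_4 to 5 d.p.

s_1 = g(1.070000) = 0.809500
s_2 = g(0.809500) = 1.050390
s_3 = g(1.050390) = 0.825531
s_4 = g(0.825531) = 1.033685

1.03369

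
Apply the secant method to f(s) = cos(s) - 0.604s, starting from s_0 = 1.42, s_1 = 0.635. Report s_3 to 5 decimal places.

0.95780

f(s_0) = -0.707455, f(s_1) = 0.421532
s_2 = 0.635000 - (0.421532)·(0.635000 - 1.420000)/(0.421532 - (-0.707455)) = 0.928097; f(s_2) = 0.038788
s_3 = 0.928097 - (0.038788)·(0.928097 - 0.635000)/(0.038788 - (0.421532)) = 0.957800; f(s_3) = -0.003190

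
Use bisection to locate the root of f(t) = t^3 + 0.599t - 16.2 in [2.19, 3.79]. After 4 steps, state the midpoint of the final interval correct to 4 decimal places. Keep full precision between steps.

f(2.190000) = -4.384731, f(3.790000) = 40.510149 (opposite signs)
step 1: m = 2.990000, f(m) = 12.321909 > 0 → root in [2.190000, 2.990000]
step 2: m = 2.590000, f(m) = 2.725389 > 0 → root in [2.190000, 2.590000]
step 3: m = 2.390000, f(m) = -1.116471 < 0 → root in [2.390000, 2.590000]
step 4: m = 2.490000, f(m) = 0.729759 > 0 → root in [2.390000, 2.490000]
Midpoint of [2.390000, 2.490000] = 2.440000

2.4400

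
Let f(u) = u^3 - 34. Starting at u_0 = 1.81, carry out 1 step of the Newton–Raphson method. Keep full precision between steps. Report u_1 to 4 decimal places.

Newton update: u ← u − f(u)/f'(u).
f'(u) = 3u^2
u_0 = 1.810000: f = -28.070259, f' = 9.828300 → u_1 = 1.810000 - (-28.070259)/(9.828300) = 4.666065

4.6661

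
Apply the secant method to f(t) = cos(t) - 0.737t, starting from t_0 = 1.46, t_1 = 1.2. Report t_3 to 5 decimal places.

f(t_0) = -0.965450, f(t_1) = -0.522042
t_2 = 1.200000 - (-0.522042)·(1.200000 - 1.460000)/(-0.522042 - (-0.965450)) = 0.893891; f(t_2) = -0.032415
t_3 = 0.893891 - (-0.032415)·(0.893891 - 1.200000)/(-0.032415 - (-0.522042)) = 0.873626; f(t_3) = -0.001812

0.87363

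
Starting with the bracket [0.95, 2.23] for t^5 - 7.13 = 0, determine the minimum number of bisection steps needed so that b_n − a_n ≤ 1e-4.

Initial width b − a = 2.23 − 0.95 = 1.280000.
After n steps the width is (b−a)/2^n; need (b−a)/2^n ≤ 1e-4.
So n ≥ log₂(1.280000/1e-4) = log₂(12800.0000) ≈ 13.6439.
Hence n = 14.

14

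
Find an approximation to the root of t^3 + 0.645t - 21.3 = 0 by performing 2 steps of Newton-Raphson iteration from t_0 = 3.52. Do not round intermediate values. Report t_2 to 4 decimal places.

2.7047

Newton update: t ← t − f(t)/f'(t).
f'(t) = 3t^2 + 0.645
t_0 = 3.520000: f = 24.584608, f' = 37.816200 → t_1 = 3.520000 - (24.584608)/(37.816200) = 2.869892
t_1 = 2.869892: f = 4.188319, f' = 25.353843 → t_2 = 2.869892 - (4.188319)/(25.353843) = 2.704698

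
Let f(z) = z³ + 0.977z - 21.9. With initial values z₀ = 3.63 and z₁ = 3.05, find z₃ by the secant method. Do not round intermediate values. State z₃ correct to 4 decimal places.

2.6927

Secant update: z_(k+1) = z_k − f(z_k)·(z_k − z_(k-1))/(f(z_k) − f(z_(k-1))).
f(z_0) = 29.478657, f(z_1) = 9.452475
z_2 = 3.050000 - (9.452475)·(3.050000 - 3.630000)/(9.452475 - (29.478657)) = 2.776237; f(z_2) = 2.210198
z_3 = 2.776237 - (2.210198)·(2.776237 - 3.050000)/(2.210198 - (9.452475)) = 2.692689; f(z_3) = 0.254309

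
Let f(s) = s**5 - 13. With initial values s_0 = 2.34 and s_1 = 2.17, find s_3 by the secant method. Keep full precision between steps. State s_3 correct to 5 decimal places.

f(s_0) = 57.158337, f(s_1) = 35.117014
s_2 = 2.170000 - (35.117014)·(2.170000 - 2.340000)/(35.117014 - (57.158337)) = 1.899150; f(s_2) = 11.705653
s_3 = 1.899150 - (11.705653)·(1.899150 - 2.170000)/(11.705653 - (35.117014)) = 1.763725; f(s_3) = 4.066904

1.76373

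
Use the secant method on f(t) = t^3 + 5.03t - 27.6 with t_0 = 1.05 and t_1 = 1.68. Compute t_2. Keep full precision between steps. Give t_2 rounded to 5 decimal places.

3.02416

f(t_0) = -21.160875, f(t_1) = -14.407968
t_2 = 1.680000 - (-14.407968)·(1.680000 - 1.050000)/(-14.407968 - (-21.160875)) = 3.024165; f(t_2) = 15.269268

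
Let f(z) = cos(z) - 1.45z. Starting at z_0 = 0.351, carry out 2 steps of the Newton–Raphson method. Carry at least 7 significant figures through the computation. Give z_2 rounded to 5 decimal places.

0.57776

f'(z) = -sin(z) - 1.45
z_0 = 0.351000: f = 0.430079, f' = -1.793837 → z_1 = 0.351000 - (0.430079)/(-1.793837) = 0.590754
z_1 = 0.590754: f = -0.026072, f' = -2.006987 → z_2 = 0.590754 - (-0.026072)/(-2.006987) = 0.577763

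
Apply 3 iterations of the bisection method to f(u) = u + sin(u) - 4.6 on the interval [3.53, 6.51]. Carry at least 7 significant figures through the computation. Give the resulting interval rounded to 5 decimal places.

f(3.530000) = -1.448715, f(6.510000) = 2.134875 (opposite signs)
step 1: m = 5.020000, f(m) = -0.533060 < 0 → root in [5.020000, 6.510000]
step 2: m = 5.765000, f(m) = 0.669696 > 0 → root in [5.020000, 5.765000]
step 3: m = 5.392500, f(m) = 0.014997 > 0 → root in [5.020000, 5.392500]

[5.02000, 5.39250]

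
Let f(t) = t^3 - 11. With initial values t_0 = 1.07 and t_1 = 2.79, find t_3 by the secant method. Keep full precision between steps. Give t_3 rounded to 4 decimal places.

f(t_0) = -9.774957, f(t_1) = 10.717639
t_2 = 2.790000 - (10.717639)·(2.790000 - 1.070000)/(10.717639 - (-9.774957)) = 1.890439; f(t_2) = -4.244025
t_3 = 1.890439 - (-4.244025)·(1.890439 - 2.790000)/(-4.244025 - (10.717639)) = 2.145608; f(t_3) = -1.122400

2.1456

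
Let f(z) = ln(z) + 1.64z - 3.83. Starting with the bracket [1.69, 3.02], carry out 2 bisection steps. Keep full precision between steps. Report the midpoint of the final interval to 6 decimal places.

1.856250

f(1.690000) = -0.533671, f(3.020000) = 2.228057 (opposite signs)
step 1: m = 2.355000, f(m) = 0.888741 > 0 → root in [1.690000, 2.355000]
step 2: m = 2.022500, f(m) = 0.191234 > 0 → root in [1.690000, 2.022500]
Midpoint of [1.690000, 2.022500] = 1.856250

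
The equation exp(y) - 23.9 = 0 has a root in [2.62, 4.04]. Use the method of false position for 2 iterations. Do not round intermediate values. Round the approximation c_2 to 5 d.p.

3.09047

f(2.620000) = -10.164276, f(4.040000) = 32.926343
step 1: c = 2.954952, f(c) = -4.699206 < 0 → new bracket [2.954952, 4.040000]
step 2: c = 3.090468, f(c) = -1.912641 < 0 → new bracket [3.090468, 4.040000]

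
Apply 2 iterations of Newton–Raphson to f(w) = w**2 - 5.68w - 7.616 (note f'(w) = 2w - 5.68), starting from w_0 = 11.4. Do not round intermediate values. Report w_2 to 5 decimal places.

Newton update: w ← w − f(w)/f'(w).
w_0 = 11.400000: f = 57.592000, f' = 17.120000 → w_1 = 11.400000 - (57.592000)/(17.120000) = 8.035981
w_1 = 8.035981: f = 11.316622, f' = 10.391963 → w_2 = 8.035981 - (11.316622)/(10.391963) = 6.947003

6.94700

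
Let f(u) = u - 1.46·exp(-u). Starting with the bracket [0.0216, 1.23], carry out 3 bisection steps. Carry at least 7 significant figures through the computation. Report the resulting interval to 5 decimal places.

[0.62580, 0.77685]

f(0.021600) = -1.407202, f(1.230000) = 0.803253 (opposite signs)
step 1: m = 0.625800, f(m) = -0.155057 < 0 → root in [0.625800, 1.230000]
step 2: m = 0.927900, f(m) = 0.350641 > 0 → root in [0.625800, 0.927900]
step 3: m = 0.776850, f(m) = 0.105466 > 0 → root in [0.625800, 0.776850]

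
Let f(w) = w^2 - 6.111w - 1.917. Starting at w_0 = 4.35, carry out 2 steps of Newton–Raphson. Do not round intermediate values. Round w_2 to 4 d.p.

6.6791

f'(w) = 2w - 6.111
w_0 = 4.350000: f = -9.577350, f' = 2.589000 → w_1 = 4.350000 - (-9.577350)/(2.589000) = 8.049247
w_1 = 8.049247: f = 13.684427, f' = 9.987494 → w_2 = 8.049247 - (13.684427)/(9.987494) = 6.679091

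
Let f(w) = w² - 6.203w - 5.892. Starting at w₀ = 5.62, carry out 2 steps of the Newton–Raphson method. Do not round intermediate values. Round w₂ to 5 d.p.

f'(w) = 2w - 6.203
w_0 = 5.620000: f = -9.168460, f' = 5.037000 → w_1 = 5.620000 - (-9.168460)/(5.037000) = 7.440222
w_1 = 7.440222: f = 3.313209, f' = 8.677445 → w_2 = 7.440222 - (3.313209)/(8.677445) = 7.058404

7.05840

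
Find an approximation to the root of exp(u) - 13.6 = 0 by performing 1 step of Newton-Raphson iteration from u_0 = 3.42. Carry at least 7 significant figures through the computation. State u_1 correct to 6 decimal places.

2.864889

f'(u) = exp(u)
u_0 = 3.420000: f = 16.969415, f' = 30.569415 → u_1 = 3.420000 - (16.969415)/(30.569415) = 2.864889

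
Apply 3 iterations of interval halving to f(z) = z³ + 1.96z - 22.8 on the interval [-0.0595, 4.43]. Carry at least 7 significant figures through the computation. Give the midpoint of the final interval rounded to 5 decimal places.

f(-0.059500) = -22.916831, f(4.430000) = 72.821107 (opposite signs)
step 1: m = 2.185250, f(m) = -8.081647 < 0 → root in [2.185250, 4.430000]
step 2: m = 3.307625, f(m) = 19.869630 > 0 → root in [2.185250, 3.307625]
step 3: m = 2.746437, f(m) = 3.299173 > 0 → root in [2.185250, 2.746437]
Midpoint of [2.185250, 2.746437] = 2.465844

2.46584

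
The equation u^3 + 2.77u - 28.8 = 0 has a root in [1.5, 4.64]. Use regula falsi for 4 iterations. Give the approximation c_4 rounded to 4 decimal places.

f(1.500000) = -21.270000, f(4.640000) = 83.950144
step 1: c = 2.134743, f(c) = -13.158458 < 0 → new bracket [2.134743, 4.640000]
step 2: c = 2.474212, f(c) = -6.799988 < 0 → new bracket [2.474212, 4.640000]
step 3: c = 2.636496, f(c) = -3.170320 < 0 → new bracket [2.636496, 4.640000]
step 4: c = 2.709404, f(c) = -1.405567 < 0 → new bracket [2.709404, 4.640000]

2.7094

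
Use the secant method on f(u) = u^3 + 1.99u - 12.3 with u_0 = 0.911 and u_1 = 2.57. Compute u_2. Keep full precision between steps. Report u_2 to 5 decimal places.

f(u_0) = -9.731052, f(u_1) = 9.788893
u_2 = 2.570000 - (9.788893)·(2.570000 - 0.911000)/(9.788893 - (-9.731052)) = 1.738042; f(u_2) = -3.591036

1.73804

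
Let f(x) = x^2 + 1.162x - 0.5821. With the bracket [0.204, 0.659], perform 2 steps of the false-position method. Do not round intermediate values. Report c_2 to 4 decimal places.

f(0.204000) = -0.303436, f(0.659000) = 0.617939
step 1: c = 0.353845, f(c) = -0.045726 < 0 → new bracket [0.353845, 0.659000]
step 2: c = 0.374870, f(c) = -0.005974 < 0 → new bracket [0.374870, 0.659000]

0.3749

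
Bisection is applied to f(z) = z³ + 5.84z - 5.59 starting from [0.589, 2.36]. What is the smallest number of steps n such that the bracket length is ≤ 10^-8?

28

Initial width b − a = 2.36 − 0.589 = 1.771000.
After n steps the width is (b−a)/2^n; need (b−a)/2^n ≤ 10^-8.
So n ≥ log₂(1.771000/10^-8) = log₂(177100000.0000) ≈ 27.4000.
Hence n = 28.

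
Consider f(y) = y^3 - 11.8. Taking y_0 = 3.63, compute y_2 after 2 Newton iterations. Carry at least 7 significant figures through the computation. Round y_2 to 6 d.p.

Newton update: y ← y − f(y)/f'(y).
f'(y) = 3y^2
y_0 = 3.630000: f = 36.032147, f' = 39.530700 → y_1 = 3.630000 - (36.032147)/(39.530700) = 2.718502
y_1 = 2.718502: f = 8.290422, f' = 22.170762 → y_2 = 2.718502 - (8.290422)/(22.170762) = 2.344567

2.344567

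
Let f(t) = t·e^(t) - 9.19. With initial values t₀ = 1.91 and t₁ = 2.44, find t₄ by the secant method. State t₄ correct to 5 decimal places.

Secant update: t_(k+1) = t_k − f(t_k)·(t_k − t_(k-1))/(f(t_k) − f(t_(k-1))).
f(t_0) = 3.708400, f(t_1) = 18.804219
t_2 = 2.440000 - (18.804219)·(2.440000 - 1.910000)/(18.804219 - (3.708400)) = 1.779802; f(t_2) = 1.361874
t_3 = 1.779802 - (1.361874)·(1.779802 - 2.440000)/(1.361874 - (18.804219)) = 1.728254; f(t_3) = 0.541480
t_4 = 1.728254 - (0.541480)·(1.728254 - 1.779802)/(0.541480 - (1.361874)) = 1.694232; f(t_4) = 0.030793

1.69423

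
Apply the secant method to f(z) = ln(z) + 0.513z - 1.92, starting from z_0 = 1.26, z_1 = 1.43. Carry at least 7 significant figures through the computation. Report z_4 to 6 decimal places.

2.202900

f(z_0) = -1.042508, f(z_1) = -0.828736
z_2 = 1.430000 - (-0.828736)·(1.430000 - 1.260000)/(-0.828736 - (-1.042508)) = 2.089041; f(z_2) = -0.111617
z_3 = 2.089041 - (-0.111617)·(2.089041 - 1.430000)/(-0.111617 - (-0.828736)) = 2.191618; f(z_3) = -0.011060
z_4 = 2.191618 - (-0.011060)·(2.191618 - 2.089041)/(-0.011060 - (-0.111617)) = 2.202900; f(z_4) = -0.000138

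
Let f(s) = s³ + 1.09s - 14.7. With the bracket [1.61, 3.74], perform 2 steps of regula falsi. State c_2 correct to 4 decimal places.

f(1.610000) = -8.771819, f(3.740000) = 41.690224
step 1: c = 1.980258, f(c) = -4.776092 < 0 → new bracket [1.980258, 3.740000]
step 2: c = 2.161135, f(c) = -2.250772 < 0 → new bracket [2.161135, 3.740000]

2.1611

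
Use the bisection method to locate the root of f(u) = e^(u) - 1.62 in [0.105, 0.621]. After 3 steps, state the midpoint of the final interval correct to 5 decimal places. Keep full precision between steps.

f(0.105000) = -0.509289, f(0.621000) = 0.240788 (opposite signs)
step 1: m = 0.363000, f(m) = -0.182364 < 0 → root in [0.363000, 0.621000]
step 2: m = 0.492000, f(m) = 0.015584 > 0 → root in [0.363000, 0.492000]
step 3: m = 0.427500, f(m) = -0.086581 < 0 → root in [0.427500, 0.492000]
Midpoint of [0.427500, 0.492000] = 0.459750

0.45975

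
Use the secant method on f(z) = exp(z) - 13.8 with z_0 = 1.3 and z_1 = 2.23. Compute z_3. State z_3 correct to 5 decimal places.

f(z_0) = -10.130703, f(z_1) = -4.500134
z_2 = 2.230000 - (-4.500134)·(2.230000 - 1.300000)/(-4.500134 - (-10.130703)) = 2.973286; f(z_2) = 5.756079
z_3 = 2.973286 - (5.756079)·(2.973286 - 2.230000)/(5.756079 - (-4.500134)) = 2.556133; f(z_3) = -0.914112

2.55613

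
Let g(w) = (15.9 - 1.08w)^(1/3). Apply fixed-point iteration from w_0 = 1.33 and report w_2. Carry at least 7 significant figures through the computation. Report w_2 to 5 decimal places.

2.36742

w_1 = g(1.330000) = 2.436457
w_2 = g(2.436457) = 2.367420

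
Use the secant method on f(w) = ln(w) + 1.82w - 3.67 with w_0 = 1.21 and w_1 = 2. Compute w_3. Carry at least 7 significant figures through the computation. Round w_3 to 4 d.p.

1.7187

Secant update: w_(k+1) = w_k − f(w_k)·(w_k − w_(k-1))/(f(w_k) − f(w_(k-1))).
f(w_0) = -1.277180, f(w_1) = 0.663147
w_2 = 2.000000 - (0.663147)·(2.000000 - 1.210000)/(0.663147 - (-1.277180)) = 1.730001; f(w_2) = 0.026724
w_3 = 1.730001 - (0.026724)·(1.730001 - 2.000000)/(0.026724 - (0.663147)) = 1.718664; f(w_3) = -0.000485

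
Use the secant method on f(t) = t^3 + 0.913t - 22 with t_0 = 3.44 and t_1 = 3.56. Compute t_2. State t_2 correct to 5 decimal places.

2.85996

f(t_0) = 21.848304, f(t_1) = 26.368296
t_2 = 3.560000 - (26.368296)·(3.560000 - 3.440000)/(26.368296 - (21.848304)) = 2.859956; f(t_2) = 4.003704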